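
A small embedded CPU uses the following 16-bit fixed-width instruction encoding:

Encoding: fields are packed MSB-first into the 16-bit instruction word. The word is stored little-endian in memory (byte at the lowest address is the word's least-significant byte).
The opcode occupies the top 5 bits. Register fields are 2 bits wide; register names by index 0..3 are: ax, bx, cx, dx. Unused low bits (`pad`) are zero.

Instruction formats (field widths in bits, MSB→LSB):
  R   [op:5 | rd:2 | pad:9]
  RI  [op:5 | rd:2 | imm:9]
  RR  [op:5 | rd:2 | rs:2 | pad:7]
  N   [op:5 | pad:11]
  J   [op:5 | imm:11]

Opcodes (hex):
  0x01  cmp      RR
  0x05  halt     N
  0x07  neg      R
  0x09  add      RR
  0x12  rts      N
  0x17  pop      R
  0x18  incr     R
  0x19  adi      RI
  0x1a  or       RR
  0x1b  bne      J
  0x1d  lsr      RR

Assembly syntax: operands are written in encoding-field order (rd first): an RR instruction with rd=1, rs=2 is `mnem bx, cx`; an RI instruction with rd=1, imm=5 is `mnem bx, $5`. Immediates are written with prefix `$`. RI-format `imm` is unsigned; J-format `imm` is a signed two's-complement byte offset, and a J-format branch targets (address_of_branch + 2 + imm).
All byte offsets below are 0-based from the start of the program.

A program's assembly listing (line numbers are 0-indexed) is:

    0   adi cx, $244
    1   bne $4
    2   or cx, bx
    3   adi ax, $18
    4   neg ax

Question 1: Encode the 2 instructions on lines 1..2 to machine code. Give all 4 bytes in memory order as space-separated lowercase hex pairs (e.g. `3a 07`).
04 d8 80 d4

1. bne fields op=0x1b:5|imm=4:11 → word d804h → 04 d8
2. or fields op=0x1a:5|rd=2:2|rs=1:2|pad=0:7 → word d480h → 80 d4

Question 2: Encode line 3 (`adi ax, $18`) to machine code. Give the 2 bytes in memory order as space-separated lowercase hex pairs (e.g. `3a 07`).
line 3 (adi): pack op=0x19:5|rd=0:2|imm=18:9 = 0xc812; little→ 12 c8

12 c8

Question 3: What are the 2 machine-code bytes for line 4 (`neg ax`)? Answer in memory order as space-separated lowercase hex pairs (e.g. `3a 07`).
line 4 (neg): pack op=0x7:5|rd=0:2|pad=0:9 = 0x3800; little→ 00 38

00 38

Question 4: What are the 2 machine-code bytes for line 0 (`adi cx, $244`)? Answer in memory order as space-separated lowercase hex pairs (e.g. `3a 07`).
f4 cc

L0: adi op=0x19:5|rd=2:2|imm=244:9 ⇒ 0xccf4 ⇒ little f4 cc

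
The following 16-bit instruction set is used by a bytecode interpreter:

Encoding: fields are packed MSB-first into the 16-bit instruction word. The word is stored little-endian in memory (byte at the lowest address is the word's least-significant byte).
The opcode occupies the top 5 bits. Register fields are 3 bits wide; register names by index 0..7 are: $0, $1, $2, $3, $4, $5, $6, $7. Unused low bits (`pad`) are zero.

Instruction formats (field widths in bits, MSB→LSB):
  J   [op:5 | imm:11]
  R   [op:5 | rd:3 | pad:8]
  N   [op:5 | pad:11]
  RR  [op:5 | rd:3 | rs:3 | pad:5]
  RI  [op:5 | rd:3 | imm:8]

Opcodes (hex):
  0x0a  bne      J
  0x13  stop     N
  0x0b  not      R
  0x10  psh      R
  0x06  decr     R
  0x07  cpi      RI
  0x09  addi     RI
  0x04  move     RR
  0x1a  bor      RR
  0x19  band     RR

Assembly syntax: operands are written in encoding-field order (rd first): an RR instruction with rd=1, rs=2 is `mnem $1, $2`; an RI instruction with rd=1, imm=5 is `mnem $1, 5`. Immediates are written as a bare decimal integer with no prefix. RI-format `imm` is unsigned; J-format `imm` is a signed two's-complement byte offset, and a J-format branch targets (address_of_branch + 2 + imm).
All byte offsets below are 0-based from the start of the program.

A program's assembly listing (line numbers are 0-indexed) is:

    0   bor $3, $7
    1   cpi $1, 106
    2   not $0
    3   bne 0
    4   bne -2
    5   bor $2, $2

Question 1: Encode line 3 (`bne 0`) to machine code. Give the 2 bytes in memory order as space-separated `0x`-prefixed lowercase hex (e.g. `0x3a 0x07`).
0x00 0x50

line 3 (bne): pack op=0xa:5|imm=0:11 = 0x5000; little→ 00 50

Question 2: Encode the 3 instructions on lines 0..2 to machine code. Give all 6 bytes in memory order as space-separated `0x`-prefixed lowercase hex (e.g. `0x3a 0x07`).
line 0 (bor): pack op=0x1a:5|rd=3:3|rs=7:3|pad=0:5 = 0xd3e0; little→ e0 d3
line 1 (cpi): pack op=0x7:5|rd=1:3|imm=106:8 = 0x396a; little→ 6a 39
line 2 (not): pack op=0xb:5|rd=0:3|pad=0:8 = 0x5800; little→ 00 58

0xe0 0xd3 0x6a 0x39 0x00 0x58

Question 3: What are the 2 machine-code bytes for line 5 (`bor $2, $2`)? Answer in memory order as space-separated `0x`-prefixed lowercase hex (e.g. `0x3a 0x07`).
0x40 0xd2

line 5 (bor): pack op=0x1a:5|rd=2:3|rs=2:3|pad=0:5 = 0xd240; little→ 40 d2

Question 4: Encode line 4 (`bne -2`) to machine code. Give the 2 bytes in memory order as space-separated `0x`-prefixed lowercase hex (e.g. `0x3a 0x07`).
line 4 (bne): pack op=0xa:5|imm=-2:11 = 0x57fe; little→ fe 57

0xfe 0x57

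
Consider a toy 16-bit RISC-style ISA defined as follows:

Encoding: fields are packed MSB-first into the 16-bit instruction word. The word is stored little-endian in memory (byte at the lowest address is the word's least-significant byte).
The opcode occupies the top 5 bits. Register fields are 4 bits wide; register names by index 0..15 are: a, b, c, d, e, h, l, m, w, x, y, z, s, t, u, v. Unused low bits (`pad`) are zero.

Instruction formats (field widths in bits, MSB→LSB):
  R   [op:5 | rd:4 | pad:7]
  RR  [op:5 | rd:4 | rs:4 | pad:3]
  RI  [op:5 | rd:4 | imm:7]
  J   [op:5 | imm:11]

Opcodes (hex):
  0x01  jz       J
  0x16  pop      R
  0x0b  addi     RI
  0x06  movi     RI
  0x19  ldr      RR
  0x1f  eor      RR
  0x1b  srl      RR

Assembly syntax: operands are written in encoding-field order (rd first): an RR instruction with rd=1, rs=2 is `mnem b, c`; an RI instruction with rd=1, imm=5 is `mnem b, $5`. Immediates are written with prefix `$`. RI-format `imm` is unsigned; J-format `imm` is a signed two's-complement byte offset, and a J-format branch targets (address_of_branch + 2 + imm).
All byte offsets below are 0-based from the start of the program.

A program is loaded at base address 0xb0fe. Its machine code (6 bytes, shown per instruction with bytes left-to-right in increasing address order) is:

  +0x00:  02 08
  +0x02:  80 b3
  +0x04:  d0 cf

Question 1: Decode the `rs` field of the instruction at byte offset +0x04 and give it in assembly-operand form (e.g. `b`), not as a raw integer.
off 0x04: read d0 cf as little → 0xcfd0
  top 5b → 0x19 → ldr [RR]
  rd@[10:7]=0xf ⇒ v
  rs@[6:3]=0xa ⇒ y

y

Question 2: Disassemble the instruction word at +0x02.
pop m

@+02  little-endian(80 b3) = 0xb380
  op=0xb380>>11=0x16 ⇒ pop (R)
  rd: (w>>7)&0xf=0x7 → m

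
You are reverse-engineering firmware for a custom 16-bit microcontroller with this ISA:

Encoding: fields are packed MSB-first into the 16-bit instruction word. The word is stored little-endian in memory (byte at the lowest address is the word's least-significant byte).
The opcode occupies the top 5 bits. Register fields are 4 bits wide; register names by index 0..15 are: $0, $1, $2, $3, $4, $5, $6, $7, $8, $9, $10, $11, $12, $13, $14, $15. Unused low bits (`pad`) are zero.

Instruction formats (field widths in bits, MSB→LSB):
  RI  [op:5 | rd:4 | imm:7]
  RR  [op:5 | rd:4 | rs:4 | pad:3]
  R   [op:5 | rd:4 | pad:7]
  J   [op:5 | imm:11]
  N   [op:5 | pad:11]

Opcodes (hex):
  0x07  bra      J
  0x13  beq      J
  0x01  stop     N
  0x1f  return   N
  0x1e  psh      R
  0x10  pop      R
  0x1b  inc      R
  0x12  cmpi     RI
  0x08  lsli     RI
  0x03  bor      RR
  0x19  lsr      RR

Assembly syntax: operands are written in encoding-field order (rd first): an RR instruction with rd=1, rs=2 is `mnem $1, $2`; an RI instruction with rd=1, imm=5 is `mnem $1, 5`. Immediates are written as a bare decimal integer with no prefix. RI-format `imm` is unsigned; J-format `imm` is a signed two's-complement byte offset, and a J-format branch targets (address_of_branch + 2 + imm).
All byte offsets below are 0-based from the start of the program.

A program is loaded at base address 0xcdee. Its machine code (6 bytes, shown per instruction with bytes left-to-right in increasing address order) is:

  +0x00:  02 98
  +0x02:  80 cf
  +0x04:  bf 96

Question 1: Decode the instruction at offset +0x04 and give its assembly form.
cmpi $13, 63

@+04  little-endian(bf 96) = 0x96bf
  opcode bits[15:11]=0x12: cmpi/RI
  rd: (w>>7)&0xf=0xd → $13
  imm: (w>>0)&0x7f=0x3f → 63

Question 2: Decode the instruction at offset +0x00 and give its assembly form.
+0x00: 02 98 ⇒ word 0x9802 (little)
  op=0x9802>>11=0x13 ⇒ beq (J)
  [10:0] imm=2 = 2

beq 2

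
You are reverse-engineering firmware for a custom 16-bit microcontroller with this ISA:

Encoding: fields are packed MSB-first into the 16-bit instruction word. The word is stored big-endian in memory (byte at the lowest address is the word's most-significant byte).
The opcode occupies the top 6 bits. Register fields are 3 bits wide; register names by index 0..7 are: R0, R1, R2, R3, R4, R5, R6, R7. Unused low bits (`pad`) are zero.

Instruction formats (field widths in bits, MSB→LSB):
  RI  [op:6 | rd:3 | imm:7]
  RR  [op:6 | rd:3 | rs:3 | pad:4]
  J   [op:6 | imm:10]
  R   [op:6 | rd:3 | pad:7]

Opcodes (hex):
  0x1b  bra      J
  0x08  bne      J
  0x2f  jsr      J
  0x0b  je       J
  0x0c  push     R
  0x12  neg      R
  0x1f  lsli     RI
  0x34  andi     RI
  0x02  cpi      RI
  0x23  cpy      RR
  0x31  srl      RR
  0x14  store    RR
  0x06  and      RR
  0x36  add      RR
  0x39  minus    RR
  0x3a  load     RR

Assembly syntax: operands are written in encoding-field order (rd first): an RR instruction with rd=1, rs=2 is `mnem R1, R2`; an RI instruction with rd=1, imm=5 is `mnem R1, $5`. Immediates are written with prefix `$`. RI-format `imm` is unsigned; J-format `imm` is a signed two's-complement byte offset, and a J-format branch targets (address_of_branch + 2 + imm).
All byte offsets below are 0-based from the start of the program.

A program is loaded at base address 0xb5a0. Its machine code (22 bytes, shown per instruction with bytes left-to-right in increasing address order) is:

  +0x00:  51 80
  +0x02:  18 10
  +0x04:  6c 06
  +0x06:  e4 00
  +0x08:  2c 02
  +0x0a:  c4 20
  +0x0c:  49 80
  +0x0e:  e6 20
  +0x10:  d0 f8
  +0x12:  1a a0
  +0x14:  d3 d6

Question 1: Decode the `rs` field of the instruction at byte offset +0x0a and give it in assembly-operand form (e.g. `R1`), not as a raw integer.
R2

off 0x0a: read c4 20 as big → 0xc420
  opcode bits[15:10]=0x31: srl/RR
  [9:7] rd=0 = R0
  [6:4] rs=2 = R2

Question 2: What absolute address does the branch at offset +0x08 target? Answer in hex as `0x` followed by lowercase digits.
0xb5ac

@+08  big-endian(2c 02) = 0x2c02
  opcode bits[15:10]=0xb: je/J
  imm@[9:0]=0x2 ⇒ $2
  target = base 0xb5a0 + off 0x08 + 2 + imm 2 = 0xb5ac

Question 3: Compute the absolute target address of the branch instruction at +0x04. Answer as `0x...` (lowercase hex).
+0x04: 6c 06 ⇒ word 0x6c06 (big)
  op=0x6c06>>10=0x1b ⇒ bra (J)
  imm: (w>>0)&0x3ff=0x6 → $6
  target = base 0xb5a0 + off 0x04 + 2 + imm 6 = 0xb5ac

0xb5ac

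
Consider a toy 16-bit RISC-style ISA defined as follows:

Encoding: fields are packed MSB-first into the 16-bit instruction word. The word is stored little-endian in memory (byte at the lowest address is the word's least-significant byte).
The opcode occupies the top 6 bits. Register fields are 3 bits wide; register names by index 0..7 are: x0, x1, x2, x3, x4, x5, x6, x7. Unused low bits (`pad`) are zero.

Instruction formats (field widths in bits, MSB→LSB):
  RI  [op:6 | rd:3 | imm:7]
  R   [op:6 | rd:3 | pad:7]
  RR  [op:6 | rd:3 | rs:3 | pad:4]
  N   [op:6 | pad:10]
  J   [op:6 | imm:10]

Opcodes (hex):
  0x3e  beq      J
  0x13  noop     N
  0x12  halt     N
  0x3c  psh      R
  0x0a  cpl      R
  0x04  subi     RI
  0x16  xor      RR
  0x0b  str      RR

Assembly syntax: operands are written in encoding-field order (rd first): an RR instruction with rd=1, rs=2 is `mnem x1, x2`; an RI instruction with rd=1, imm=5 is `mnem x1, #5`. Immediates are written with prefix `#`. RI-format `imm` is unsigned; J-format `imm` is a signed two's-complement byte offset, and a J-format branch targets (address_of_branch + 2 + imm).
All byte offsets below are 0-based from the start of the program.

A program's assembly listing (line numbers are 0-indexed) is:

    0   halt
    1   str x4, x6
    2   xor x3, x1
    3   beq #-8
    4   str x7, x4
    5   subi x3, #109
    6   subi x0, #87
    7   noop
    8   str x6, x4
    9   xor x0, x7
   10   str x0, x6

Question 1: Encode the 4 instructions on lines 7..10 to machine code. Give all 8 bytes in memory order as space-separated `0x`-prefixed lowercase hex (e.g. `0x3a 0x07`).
0x00 0x4c 0x40 0x2f 0x70 0x58 0x60 0x2c

L7: noop op=0x13:6|pad=0:10 ⇒ 0x4c00 ⇒ little 00 4c
L8: str op=0xb:6|rd=6:3|rs=4:3|pad=0:4 ⇒ 0x2f40 ⇒ little 40 2f
L9: xor op=0x16:6|rd=0:3|rs=7:3|pad=0:4 ⇒ 0x5870 ⇒ little 70 58
L10: str op=0xb:6|rd=0:3|rs=6:3|pad=0:4 ⇒ 0x2c60 ⇒ little 60 2c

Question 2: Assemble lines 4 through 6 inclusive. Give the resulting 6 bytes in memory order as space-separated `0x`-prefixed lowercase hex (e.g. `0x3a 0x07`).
0xc0 0x2f 0xed 0x11 0x57 0x10

line 4 (str): pack op=0xb:6|rd=7:3|rs=4:3|pad=0:4 = 0x2fc0; little→ c0 2f
line 5 (subi): pack op=0x4:6|rd=3:3|imm=109:7 = 0x11ed; little→ ed 11
line 6 (subi): pack op=0x4:6|rd=0:3|imm=87:7 = 0x1057; little→ 57 10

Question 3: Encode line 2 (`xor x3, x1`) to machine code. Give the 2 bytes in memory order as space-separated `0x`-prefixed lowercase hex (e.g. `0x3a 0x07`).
2. xor fields op=0x16:6|rd=3:3|rs=1:3|pad=0:4 → word 5990h → 90 59

0x90 0x59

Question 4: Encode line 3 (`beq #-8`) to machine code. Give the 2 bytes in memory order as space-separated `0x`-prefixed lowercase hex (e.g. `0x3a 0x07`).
0xf8 0xfb

line 3 (beq): pack op=0x3e:6|imm=-8:10 = 0xfbf8; little→ f8 fb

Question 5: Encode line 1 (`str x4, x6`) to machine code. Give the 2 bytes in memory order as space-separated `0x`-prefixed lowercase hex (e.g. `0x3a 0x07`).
L1: str op=0xb:6|rd=4:3|rs=6:3|pad=0:4 ⇒ 0x2e60 ⇒ little 60 2e

0x60 0x2e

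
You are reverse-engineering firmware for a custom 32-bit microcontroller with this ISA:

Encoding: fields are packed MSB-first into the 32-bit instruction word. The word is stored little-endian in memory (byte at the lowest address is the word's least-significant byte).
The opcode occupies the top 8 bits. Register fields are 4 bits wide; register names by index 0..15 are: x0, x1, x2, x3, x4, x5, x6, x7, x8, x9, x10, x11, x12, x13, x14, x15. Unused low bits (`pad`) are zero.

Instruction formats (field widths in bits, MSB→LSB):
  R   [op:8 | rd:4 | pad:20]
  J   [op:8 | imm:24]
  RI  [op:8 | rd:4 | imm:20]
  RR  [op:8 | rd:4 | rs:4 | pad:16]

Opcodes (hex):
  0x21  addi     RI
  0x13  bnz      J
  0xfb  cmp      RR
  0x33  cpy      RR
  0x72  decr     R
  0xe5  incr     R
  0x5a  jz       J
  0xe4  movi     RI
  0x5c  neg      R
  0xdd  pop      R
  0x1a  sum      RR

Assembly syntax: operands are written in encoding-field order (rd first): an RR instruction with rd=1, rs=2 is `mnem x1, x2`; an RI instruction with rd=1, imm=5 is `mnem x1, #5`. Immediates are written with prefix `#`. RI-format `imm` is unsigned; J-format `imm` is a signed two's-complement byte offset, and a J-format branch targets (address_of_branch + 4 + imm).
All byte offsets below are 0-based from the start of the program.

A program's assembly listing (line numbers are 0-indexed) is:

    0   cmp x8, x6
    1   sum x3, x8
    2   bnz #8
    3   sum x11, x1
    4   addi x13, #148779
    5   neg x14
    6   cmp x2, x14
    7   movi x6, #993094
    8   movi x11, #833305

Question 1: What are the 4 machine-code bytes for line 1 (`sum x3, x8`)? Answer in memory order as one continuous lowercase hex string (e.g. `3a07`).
0000381a

1. sum fields op=0x1a:8|rd=3:4|rs=8:4|pad=0:16 → word 1a380000h → 00 00 38 1a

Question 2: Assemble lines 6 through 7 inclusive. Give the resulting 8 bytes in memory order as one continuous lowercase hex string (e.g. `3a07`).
00002efb46276fe4

6. cmp fields op=0xfb:8|rd=2:4|rs=14:4|pad=0:16 → word fb2e0000h → 00 00 2e fb
7. movi fields op=0xe4:8|rd=6:4|imm=993094:20 → word e46f2746h → 46 27 6f e4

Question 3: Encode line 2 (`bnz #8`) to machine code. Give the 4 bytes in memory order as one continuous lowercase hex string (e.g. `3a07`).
08000013

2. bnz fields op=0x13:8|imm=8:24 → word 13000008h → 08 00 00 13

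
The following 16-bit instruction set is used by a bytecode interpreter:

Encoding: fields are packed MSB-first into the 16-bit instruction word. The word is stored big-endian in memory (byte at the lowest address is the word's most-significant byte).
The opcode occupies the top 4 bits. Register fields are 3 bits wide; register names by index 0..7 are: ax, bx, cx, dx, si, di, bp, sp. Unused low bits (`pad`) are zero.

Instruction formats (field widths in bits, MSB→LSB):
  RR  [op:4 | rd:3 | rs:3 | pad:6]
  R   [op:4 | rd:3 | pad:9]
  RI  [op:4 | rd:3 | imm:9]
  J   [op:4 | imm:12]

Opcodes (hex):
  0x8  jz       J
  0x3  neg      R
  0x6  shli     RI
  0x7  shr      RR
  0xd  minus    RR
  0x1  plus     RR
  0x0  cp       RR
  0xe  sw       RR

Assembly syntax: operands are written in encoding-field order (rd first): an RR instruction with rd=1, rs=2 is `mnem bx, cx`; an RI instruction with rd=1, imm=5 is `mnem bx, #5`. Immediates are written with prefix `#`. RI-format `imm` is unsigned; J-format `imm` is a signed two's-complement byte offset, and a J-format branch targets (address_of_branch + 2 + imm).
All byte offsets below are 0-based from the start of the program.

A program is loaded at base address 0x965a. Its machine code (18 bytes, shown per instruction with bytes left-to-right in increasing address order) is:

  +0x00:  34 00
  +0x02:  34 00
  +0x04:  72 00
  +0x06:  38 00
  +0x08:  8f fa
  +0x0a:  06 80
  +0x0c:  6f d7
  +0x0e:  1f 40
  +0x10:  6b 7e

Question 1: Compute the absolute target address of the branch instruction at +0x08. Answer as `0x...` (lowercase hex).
0x965e

[08] 8f fa → 0x8ffa
  opcode bits[15:12]=0x8: jz/J
  [11:0] imm=4090 (s12→-6) = #-6
  target = base 0x965a + off 0x08 + 2 + imm -6 = 0x965e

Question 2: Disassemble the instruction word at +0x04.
shr bx, ax

off 0x04: read 72 00 as big → 0x7200
  op=0x7200>>12=0x7 ⇒ shr (RR)
  rd: (w>>9)&0x7=0x1 → bx
  rs: (w>>6)&0x7=0x0 → ax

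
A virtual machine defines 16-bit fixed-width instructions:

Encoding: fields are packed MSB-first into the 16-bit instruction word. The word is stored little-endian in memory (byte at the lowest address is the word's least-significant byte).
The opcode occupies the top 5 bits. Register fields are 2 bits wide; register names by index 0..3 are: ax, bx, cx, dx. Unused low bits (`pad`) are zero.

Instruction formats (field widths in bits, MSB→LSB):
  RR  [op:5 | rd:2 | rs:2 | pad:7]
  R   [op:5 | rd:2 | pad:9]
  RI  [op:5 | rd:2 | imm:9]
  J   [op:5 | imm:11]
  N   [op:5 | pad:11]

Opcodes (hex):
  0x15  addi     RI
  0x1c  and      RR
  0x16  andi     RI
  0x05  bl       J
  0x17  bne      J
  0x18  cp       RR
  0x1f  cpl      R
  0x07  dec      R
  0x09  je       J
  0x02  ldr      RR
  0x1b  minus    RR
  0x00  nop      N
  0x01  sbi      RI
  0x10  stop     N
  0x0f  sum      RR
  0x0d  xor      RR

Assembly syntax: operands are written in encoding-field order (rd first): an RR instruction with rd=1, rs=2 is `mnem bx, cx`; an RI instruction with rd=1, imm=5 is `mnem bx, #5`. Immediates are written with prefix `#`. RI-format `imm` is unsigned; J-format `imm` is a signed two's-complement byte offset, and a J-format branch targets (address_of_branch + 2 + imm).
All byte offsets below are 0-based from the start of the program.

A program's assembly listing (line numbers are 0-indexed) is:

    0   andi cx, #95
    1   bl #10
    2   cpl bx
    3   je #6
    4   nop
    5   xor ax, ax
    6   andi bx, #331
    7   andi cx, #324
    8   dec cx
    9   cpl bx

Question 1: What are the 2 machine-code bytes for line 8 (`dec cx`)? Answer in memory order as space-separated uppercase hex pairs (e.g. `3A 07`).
00 3C

L8: dec op=0x7:5|rd=2:2|pad=0:9 ⇒ 0x3c00 ⇒ little 00 3c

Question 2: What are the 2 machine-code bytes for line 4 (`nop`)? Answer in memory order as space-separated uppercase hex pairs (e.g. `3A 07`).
00 00

L4: nop op=0x0:5|pad=0:11 ⇒ 0x0000 ⇒ little 00 00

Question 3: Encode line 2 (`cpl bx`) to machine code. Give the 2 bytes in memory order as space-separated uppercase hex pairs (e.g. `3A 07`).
00 FA

L2: cpl op=0x1f:5|rd=1:2|pad=0:9 ⇒ 0xfa00 ⇒ little 00 fa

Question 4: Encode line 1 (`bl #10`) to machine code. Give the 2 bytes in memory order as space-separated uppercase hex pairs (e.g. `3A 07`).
0A 28

L1: bl op=0x5:5|imm=10:11 ⇒ 0x280a ⇒ little 0a 28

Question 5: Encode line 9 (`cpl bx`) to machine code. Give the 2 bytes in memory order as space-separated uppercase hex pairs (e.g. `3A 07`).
00 FA

line 9 (cpl): pack op=0x1f:5|rd=1:2|pad=0:9 = 0xfa00; little→ 00 fa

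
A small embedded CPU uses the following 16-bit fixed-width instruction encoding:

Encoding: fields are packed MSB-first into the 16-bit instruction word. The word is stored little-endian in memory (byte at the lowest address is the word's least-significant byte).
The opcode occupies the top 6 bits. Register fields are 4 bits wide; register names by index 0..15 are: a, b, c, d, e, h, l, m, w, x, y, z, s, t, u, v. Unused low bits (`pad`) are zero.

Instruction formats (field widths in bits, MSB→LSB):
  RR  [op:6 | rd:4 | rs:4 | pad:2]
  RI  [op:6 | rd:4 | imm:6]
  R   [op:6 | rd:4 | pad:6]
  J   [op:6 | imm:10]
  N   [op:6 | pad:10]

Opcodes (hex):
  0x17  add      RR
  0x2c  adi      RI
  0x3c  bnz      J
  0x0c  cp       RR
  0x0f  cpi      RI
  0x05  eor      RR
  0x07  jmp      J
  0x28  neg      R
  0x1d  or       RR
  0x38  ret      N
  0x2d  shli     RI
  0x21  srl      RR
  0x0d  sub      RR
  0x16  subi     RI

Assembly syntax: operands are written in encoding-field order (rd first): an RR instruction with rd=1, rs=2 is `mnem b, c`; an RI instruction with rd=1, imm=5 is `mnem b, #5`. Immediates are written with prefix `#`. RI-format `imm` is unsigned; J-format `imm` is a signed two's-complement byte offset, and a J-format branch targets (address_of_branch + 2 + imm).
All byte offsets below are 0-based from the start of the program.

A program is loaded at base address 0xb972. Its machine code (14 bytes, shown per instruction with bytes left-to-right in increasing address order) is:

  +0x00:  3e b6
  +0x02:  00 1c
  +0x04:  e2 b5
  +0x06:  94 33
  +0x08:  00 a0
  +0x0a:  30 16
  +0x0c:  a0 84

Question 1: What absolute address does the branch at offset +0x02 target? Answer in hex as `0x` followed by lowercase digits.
[02] 00 1c → 0x1c00
  op=0x1c00>>10=0x7 ⇒ jmp (J)
  [9:0] imm=0 = #0
  target = base 0xb972 + off 0x02 + 2 + imm 0 = 0xb976

0xb976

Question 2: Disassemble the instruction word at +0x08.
+0x08: 00 a0 ⇒ word 0xa000 (little)
  op=0xa000>>10=0x28 ⇒ neg (R)
  rd: (w>>6)&0xf=0x0 → a

neg a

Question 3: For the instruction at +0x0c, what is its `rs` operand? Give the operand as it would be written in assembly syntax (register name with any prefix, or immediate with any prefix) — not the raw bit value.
w

[0c] a0 84 → 0x84a0
  op=0x84a0>>10=0x21 ⇒ srl (RR)
  rd: (w>>6)&0xf=0x2 → c
  rs: (w>>2)&0xf=0x8 → w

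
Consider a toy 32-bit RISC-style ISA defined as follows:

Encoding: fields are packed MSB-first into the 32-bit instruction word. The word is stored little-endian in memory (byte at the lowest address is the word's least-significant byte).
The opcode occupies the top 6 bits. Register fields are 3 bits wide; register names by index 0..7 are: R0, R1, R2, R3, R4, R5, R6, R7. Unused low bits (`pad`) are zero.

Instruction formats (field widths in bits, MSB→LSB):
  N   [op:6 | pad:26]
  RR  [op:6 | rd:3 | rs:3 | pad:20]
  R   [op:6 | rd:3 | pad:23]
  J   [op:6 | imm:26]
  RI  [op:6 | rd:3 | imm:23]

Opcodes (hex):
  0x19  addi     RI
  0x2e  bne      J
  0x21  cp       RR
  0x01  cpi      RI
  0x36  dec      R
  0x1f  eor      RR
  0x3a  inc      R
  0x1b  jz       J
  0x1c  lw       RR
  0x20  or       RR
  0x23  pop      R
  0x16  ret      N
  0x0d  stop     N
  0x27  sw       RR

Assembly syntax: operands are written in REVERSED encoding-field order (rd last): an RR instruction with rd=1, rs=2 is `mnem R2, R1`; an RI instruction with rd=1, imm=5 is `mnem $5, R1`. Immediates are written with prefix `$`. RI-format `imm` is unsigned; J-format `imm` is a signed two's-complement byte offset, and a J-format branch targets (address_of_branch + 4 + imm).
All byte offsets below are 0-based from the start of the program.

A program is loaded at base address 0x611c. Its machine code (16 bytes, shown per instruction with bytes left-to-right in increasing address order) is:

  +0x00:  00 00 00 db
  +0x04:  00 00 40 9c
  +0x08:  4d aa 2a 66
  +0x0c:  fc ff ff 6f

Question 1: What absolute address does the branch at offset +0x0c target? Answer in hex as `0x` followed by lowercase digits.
@+0c  little-endian(fc ff ff 6f) = 0x6ffffffc
  top 6b → 0x1b → jz [J]
  imm: (w>>0)&0x3ffffff=0x3fffffc (s26→-4) → $-4
  target = base 0x611c + off 0x0c + 4 + imm -4 = 0x6128

0x6128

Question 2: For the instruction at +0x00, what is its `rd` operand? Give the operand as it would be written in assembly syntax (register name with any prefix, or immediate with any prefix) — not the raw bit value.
@+00  little-endian(00 00 00 db) = 0xdb000000
  top 6b → 0x36 → dec [R]
  rd@[25:23]=0x6 ⇒ R6

R6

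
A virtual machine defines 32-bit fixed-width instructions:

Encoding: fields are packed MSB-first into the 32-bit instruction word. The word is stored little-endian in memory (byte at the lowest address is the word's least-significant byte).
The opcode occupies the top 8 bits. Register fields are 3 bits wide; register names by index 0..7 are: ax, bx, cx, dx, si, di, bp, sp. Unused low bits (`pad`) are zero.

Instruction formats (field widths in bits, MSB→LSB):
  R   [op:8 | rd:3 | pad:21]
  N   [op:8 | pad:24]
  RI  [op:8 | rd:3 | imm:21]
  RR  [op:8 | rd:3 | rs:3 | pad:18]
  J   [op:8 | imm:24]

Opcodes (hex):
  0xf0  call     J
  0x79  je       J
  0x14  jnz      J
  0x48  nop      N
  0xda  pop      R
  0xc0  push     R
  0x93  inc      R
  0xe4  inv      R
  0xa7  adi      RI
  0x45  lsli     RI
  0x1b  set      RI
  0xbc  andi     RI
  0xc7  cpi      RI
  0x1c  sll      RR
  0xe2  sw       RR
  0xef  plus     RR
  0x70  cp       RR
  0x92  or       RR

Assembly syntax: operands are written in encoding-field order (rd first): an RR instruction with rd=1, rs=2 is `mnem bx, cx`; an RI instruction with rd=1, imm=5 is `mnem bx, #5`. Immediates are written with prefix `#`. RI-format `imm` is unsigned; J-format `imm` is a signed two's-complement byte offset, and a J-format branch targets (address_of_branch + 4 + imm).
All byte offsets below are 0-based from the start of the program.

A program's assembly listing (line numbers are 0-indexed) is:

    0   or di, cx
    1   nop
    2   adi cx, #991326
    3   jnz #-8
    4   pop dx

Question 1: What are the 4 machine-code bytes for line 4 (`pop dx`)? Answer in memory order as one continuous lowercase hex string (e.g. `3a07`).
000060da

4. pop fields op=0xda:8|rd=3:3|pad=0:21 → word da600000h → 00 00 60 da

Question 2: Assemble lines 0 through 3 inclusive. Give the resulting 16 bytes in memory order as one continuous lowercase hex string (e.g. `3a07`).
0000a892000000485e204fa7f8ffff14

0. or fields op=0x92:8|rd=5:3|rs=2:3|pad=0:18 → word 92a80000h → 00 00 a8 92
1. nop fields op=0x48:8|pad=0:24 → word 48000000h → 00 00 00 48
2. adi fields op=0xa7:8|rd=2:3|imm=991326:21 → word a74f205eh → 5e 20 4f a7
3. jnz fields op=0x14:8|imm=-8:24 → word 14fffff8h → f8 ff ff 14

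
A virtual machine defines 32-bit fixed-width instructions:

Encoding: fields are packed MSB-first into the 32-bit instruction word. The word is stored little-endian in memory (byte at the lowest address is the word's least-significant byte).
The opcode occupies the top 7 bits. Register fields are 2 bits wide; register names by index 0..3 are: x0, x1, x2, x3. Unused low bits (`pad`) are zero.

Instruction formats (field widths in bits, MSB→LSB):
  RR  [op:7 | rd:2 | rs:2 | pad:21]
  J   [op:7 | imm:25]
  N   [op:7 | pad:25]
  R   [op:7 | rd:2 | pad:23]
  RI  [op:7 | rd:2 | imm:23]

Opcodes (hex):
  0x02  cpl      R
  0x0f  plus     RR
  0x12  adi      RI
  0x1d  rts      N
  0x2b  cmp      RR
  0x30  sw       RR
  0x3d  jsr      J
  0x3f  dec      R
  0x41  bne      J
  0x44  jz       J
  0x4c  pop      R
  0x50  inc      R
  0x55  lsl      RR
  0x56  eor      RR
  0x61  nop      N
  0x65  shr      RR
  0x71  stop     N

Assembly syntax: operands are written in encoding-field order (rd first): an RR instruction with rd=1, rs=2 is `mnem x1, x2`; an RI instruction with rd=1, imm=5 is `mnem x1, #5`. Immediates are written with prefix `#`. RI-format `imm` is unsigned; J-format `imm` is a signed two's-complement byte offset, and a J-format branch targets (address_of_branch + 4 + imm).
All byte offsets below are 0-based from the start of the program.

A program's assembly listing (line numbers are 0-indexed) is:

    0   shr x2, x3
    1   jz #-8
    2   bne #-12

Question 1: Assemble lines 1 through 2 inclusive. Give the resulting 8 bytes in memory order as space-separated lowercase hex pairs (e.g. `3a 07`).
line 1 (jz): pack op=0x44:7|imm=-8:25 = 0x89fffff8; little→ f8 ff ff 89
line 2 (bne): pack op=0x41:7|imm=-12:25 = 0x83fffff4; little→ f4 ff ff 83

f8 ff ff 89 f4 ff ff 83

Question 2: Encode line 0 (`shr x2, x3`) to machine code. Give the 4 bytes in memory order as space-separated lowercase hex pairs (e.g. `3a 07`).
0. shr fields op=0x65:7|rd=2:2|rs=3:2|pad=0:21 → word cb600000h → 00 00 60 cb

00 00 60 cb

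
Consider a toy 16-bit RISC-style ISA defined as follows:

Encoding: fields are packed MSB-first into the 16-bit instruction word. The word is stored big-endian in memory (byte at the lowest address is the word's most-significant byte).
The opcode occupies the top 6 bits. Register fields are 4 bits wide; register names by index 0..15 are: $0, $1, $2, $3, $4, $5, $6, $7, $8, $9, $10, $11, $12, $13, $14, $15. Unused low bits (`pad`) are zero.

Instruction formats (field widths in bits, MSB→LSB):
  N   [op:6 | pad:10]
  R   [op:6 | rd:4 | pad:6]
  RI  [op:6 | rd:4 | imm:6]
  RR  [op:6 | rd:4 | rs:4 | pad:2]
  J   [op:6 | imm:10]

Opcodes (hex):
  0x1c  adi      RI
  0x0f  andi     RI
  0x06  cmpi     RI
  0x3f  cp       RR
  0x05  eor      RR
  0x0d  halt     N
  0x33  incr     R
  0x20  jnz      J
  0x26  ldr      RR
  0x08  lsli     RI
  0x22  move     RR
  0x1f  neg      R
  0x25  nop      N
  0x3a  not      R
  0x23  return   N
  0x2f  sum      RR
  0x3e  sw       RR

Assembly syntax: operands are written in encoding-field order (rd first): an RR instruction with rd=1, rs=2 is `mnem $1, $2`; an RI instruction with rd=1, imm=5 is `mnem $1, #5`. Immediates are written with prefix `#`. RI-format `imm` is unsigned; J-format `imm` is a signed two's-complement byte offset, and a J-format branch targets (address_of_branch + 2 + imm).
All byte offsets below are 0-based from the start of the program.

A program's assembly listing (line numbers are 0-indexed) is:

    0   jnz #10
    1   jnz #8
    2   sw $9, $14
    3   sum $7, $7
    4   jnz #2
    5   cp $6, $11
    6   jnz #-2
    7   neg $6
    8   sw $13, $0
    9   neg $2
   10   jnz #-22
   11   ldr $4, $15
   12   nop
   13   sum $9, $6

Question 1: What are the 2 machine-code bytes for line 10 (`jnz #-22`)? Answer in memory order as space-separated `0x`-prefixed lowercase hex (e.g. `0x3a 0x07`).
10. jnz fields op=0x20:6|imm=-22:10 → word 83eah → 83 ea

0x83 0xea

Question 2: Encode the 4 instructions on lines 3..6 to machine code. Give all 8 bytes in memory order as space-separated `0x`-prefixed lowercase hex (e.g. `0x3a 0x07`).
0xbd 0xdc 0x80 0x02 0xfd 0xac 0x83 0xfe

L3: sum op=0x2f:6|rd=7:4|rs=7:4|pad=0:2 ⇒ 0xbddc ⇒ big bd dc
L4: jnz op=0x20:6|imm=2:10 ⇒ 0x8002 ⇒ big 80 02
L5: cp op=0x3f:6|rd=6:4|rs=11:4|pad=0:2 ⇒ 0xfdac ⇒ big fd ac
L6: jnz op=0x20:6|imm=-2:10 ⇒ 0x83fe ⇒ big 83 fe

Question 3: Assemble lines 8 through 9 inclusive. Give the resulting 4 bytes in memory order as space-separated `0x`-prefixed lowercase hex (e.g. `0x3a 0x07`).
0xfb 0x40 0x7c 0x80

8. sw fields op=0x3e:6|rd=13:4|rs=0:4|pad=0:2 → word fb40h → fb 40
9. neg fields op=0x1f:6|rd=2:4|pad=0:6 → word 7c80h → 7c 80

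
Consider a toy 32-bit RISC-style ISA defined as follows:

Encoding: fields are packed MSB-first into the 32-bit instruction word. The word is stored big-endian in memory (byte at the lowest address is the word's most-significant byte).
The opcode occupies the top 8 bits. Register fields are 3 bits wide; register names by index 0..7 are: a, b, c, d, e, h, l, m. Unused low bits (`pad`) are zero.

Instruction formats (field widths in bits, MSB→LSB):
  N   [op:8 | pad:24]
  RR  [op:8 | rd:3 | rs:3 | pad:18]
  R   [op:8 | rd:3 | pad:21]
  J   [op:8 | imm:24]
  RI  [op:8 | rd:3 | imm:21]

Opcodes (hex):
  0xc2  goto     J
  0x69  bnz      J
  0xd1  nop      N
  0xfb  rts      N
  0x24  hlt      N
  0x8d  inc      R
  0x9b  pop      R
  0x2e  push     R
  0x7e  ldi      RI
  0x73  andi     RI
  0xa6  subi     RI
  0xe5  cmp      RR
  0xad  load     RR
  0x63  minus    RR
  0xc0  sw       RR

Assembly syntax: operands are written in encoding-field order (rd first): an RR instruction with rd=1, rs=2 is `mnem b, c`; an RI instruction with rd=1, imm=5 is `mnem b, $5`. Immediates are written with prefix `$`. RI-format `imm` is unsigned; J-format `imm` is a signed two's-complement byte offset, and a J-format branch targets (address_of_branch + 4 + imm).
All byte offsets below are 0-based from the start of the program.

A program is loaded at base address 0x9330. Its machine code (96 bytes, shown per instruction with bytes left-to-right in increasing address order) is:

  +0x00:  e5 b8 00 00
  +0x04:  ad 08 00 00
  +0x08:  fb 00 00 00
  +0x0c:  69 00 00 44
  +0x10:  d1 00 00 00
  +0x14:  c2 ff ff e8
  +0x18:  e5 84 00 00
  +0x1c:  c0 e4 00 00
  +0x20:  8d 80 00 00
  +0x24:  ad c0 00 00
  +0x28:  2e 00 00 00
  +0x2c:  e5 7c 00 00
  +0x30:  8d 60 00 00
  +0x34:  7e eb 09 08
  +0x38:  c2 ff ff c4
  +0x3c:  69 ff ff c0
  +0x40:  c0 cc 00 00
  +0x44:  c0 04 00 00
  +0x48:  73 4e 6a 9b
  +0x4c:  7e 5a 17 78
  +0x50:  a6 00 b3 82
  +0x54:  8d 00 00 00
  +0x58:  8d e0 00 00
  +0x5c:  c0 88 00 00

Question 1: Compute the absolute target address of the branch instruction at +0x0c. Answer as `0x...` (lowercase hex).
[0c] 69 00 00 44 → 0x69000044
  op=0x69000044>>24=0x69 ⇒ bnz (J)
  imm: (w>>0)&0xffffff=0x44 → $68
  target = base 0x9330 + off 0x0c + 4 + imm 68 = 0x9384

0x9384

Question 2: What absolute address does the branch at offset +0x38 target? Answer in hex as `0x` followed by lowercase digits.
0x9330

off 0x38: read c2 ff ff c4 as big → 0xc2ffffc4
  op=0xc2ffffc4>>24=0xc2 ⇒ goto (J)
  imm@[23:0]=0xffffc4 (s24→-60) ⇒ $-60
  target = base 0x9330 + off 0x38 + 4 + imm -60 = 0x9330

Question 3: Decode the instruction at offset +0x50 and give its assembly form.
+0x50: a6 00 b3 82 ⇒ word 0xa600b382 (big)
  opcode bits[31:24]=0xa6: subi/RI
  rd: (w>>21)&0x7=0x0 → a
  imm: (w>>0)&0x1fffff=0xb382 → $45954

subi a, $45954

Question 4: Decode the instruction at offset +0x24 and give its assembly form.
off 0x24: read ad c0 00 00 as big → 0xadc00000
  top 8b → 0xad → load [RR]
  rd@[23:21]=0x6 ⇒ l
  rs@[20:18]=0x0 ⇒ a

load l, a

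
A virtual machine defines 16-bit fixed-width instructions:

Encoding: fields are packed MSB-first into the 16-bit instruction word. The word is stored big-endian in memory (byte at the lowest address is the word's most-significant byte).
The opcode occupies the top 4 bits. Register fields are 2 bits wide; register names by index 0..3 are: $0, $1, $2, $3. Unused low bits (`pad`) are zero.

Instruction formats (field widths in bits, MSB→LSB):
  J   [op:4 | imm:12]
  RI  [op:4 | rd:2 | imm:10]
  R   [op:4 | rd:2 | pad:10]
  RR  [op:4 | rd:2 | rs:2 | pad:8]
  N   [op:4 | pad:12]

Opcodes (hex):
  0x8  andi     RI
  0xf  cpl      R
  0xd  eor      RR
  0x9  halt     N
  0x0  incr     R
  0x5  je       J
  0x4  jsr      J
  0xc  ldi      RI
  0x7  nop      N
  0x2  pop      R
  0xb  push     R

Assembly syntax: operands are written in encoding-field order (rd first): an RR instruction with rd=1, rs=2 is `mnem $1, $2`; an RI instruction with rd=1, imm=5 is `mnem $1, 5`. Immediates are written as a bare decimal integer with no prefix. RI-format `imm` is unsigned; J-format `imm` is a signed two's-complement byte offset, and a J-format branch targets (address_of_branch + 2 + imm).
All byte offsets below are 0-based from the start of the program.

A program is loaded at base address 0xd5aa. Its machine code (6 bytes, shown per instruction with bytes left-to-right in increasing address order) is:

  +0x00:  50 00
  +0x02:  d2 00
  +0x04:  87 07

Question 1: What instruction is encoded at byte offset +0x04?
off 0x04: read 87 07 as big → 0x8707
  opcode bits[15:12]=0x8: andi/RI
  rd: (w>>10)&0x3=0x1 → $1
  imm: (w>>0)&0x3ff=0x307 → 775

andi $1, 775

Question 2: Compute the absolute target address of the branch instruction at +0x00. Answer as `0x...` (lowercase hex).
0xd5ac

off 0x00: read 50 00 as big → 0x5000
  opcode bits[15:12]=0x5: je/J
  imm: (w>>0)&0xfff=0x0 → 0
  target = base 0xd5aa + off 0x00 + 2 + imm 0 = 0xd5ac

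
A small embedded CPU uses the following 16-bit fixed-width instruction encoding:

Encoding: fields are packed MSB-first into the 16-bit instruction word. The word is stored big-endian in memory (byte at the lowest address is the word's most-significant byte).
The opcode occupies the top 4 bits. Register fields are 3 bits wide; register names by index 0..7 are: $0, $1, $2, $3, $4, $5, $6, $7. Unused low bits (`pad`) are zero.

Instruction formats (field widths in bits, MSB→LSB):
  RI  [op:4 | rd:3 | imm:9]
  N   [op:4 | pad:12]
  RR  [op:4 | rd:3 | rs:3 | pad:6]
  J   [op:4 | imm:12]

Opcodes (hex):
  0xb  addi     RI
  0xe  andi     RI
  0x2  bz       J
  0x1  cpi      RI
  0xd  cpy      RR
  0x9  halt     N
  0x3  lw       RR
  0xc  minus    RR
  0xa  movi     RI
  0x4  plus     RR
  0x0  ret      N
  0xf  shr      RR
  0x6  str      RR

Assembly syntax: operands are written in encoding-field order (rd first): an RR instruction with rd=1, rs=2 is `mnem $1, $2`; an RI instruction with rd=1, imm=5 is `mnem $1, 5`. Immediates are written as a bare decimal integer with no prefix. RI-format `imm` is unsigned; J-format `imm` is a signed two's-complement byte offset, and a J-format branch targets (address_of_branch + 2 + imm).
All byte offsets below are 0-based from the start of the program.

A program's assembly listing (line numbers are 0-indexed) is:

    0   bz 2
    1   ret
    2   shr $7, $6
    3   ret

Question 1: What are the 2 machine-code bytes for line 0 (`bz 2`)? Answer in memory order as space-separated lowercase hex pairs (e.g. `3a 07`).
line 0 (bz): pack op=0x2:4|imm=2:12 = 0x2002; big→ 20 02

20 02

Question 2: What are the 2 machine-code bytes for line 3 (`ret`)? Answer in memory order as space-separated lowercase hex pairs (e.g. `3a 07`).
00 00

L3: ret op=0x0:4|pad=0:12 ⇒ 0x0000 ⇒ big 00 00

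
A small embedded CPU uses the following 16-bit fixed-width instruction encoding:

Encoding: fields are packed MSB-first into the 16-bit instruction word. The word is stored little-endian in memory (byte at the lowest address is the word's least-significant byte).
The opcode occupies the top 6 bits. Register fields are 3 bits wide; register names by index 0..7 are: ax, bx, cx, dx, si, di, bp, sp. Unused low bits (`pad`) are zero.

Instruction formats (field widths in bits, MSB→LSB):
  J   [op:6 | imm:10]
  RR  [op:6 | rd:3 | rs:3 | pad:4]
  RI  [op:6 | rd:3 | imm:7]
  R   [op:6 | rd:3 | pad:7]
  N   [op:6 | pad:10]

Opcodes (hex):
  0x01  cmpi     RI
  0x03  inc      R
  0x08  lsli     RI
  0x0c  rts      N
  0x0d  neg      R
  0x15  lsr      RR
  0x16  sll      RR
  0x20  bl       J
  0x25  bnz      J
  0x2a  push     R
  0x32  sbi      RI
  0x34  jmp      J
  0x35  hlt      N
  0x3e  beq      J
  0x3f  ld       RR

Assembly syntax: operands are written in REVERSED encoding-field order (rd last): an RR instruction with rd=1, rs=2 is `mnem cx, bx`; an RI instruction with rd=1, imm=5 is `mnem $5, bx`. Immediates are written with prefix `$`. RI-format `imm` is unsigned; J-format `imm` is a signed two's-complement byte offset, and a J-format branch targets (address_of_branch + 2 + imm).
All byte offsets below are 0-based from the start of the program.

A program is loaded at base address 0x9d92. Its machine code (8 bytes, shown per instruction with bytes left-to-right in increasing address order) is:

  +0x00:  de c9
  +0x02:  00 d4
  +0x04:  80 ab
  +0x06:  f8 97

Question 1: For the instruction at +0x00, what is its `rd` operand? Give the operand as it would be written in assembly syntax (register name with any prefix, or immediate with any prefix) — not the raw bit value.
dx

+0x00: de c9 ⇒ word 0xc9de (little)
  top 6b → 0x32 → sbi [RI]
  rd@[9:7]=0x3 ⇒ dx
  imm@[6:0]=0x5e ⇒ $94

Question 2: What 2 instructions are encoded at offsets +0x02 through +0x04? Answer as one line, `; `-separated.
@+02  little-endian(00 d4) = 0xd400
  opcode bits[15:10]=0x35: hlt/N
@+04  little-endian(80 ab) = 0xab80
  opcode bits[15:10]=0x2a: push/R
  rd@[9:7]=0x7 ⇒ sp

hlt; push sp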